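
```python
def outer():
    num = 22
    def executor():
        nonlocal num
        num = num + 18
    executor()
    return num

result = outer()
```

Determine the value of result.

Step 1: outer() sets num = 22.
Step 2: executor() uses nonlocal to modify num in outer's scope: num = 22 + 18 = 40.
Step 3: outer() returns the modified num = 40

The answer is 40.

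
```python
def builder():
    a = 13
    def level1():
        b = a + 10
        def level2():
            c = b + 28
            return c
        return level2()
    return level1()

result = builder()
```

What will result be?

Step 1: a = 13. b = a + 10 = 23.
Step 2: c = b + 28 = 23 + 28 = 51.
Step 3: result = 51

The answer is 51.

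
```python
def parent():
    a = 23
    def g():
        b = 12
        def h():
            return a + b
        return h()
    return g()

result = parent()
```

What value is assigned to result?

Step 1: parent() defines a = 23. g() defines b = 12.
Step 2: h() accesses both from enclosing scopes: a = 23, b = 12.
Step 3: result = 23 + 12 = 35

The answer is 35.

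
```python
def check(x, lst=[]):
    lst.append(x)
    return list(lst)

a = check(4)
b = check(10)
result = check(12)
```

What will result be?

Step 1: Default list is shared. list() creates copies for return values.
Step 2: Internal list grows: [4] -> [4, 10] -> [4, 10, 12].
Step 3: result = [4, 10, 12]

The answer is [4, 10, 12].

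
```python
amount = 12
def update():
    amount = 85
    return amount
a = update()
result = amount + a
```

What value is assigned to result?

Step 1: Global amount = 12. update() returns local amount = 85.
Step 2: a = 85. Global amount still = 12.
Step 3: result = 12 + 85 = 97

The answer is 97.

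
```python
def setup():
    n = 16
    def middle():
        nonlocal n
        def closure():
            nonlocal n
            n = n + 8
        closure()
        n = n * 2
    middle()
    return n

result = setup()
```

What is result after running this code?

Step 1: n = 16.
Step 2: closure() adds 8: n = 16 + 8 = 24.
Step 3: middle() doubles: n = 24 * 2 = 48.
Step 4: result = 48

The answer is 48.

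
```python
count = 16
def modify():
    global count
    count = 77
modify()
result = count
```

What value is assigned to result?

Step 1: count = 16 globally.
Step 2: modify() declares global count and sets it to 77.
Step 3: After modify(), global count = 77. result = 77

The answer is 77.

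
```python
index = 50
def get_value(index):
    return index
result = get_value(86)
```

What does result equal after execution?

Step 1: Global index = 50.
Step 2: get_value(86) takes parameter index = 86, which shadows the global.
Step 3: result = 86

The answer is 86.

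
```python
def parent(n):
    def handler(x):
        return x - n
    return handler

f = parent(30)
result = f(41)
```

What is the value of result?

Step 1: parent(30) creates a closure capturing n = 30.
Step 2: f(41) computes 41 - 30 = 11.
Step 3: result = 11

The answer is 11.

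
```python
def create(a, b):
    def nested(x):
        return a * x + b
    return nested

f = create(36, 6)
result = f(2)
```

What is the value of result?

Step 1: create(36, 6) captures a = 36, b = 6.
Step 2: f(2) computes 36 * 2 + 6 = 78.
Step 3: result = 78

The answer is 78.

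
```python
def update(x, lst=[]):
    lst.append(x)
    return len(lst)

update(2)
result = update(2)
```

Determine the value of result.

Step 1: Mutable default list persists between calls.
Step 2: First call: lst = [2], len = 1. Second call: lst = [2, 2], len = 2.
Step 3: result = 2

The answer is 2.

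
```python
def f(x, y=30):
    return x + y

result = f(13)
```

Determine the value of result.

Step 1: f(13) uses default y = 30.
Step 2: Returns 13 + 30 = 43.
Step 3: result = 43

The answer is 43.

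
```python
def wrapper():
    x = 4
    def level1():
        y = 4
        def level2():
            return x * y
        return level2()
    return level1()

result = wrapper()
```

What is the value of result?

Step 1: x = 4 in wrapper. y = 4 in level1.
Step 2: level2() reads x = 4 and y = 4 from enclosing scopes.
Step 3: result = 4 * 4 = 16

The answer is 16.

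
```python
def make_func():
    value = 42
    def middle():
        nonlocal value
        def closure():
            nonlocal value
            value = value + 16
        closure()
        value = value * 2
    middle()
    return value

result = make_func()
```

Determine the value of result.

Step 1: value = 42.
Step 2: closure() adds 16: value = 42 + 16 = 58.
Step 3: middle() doubles: value = 58 * 2 = 116.
Step 4: result = 116

The answer is 116.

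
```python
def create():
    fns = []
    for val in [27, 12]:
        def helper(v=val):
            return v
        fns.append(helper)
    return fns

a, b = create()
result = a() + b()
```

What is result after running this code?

Step 1: Default argument v=val captures val at each iteration.
Step 2: a() returns 27 (captured at first iteration), b() returns 12 (captured at second).
Step 3: result = 27 + 12 = 39

The answer is 39.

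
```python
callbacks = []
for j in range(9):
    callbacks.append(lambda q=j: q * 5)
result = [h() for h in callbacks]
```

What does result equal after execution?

Step 1: Default arg q=j captures j at each iteration.
Step 2: callbacks[k] has q defaulting to k, returns k * 5.
Step 3: result = [0, 5, 10, 15, 20, 25, 30, 35, 40]

The answer is [0, 5, 10, 15, 20, 25, 30, 35, 40].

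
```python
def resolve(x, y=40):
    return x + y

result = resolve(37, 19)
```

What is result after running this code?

Step 1: resolve(37, 19) overrides default y with 19.
Step 2: Returns 37 + 19 = 56.
Step 3: result = 56

The answer is 56.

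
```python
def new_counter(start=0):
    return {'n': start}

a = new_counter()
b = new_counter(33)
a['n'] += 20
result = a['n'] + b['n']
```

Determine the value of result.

Step 1: new_counter() returns a new dict each call (immutable default 0).
Step 2: a = {'n': 0}, b = {'n': 33}.
Step 3: a['n'] += 20 = 20. result = 20 + 33 = 53

The answer is 53.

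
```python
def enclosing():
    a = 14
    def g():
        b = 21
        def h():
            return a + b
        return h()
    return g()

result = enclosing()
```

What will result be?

Step 1: enclosing() defines a = 14. g() defines b = 21.
Step 2: h() accesses both from enclosing scopes: a = 14, b = 21.
Step 3: result = 14 + 21 = 35

The answer is 35.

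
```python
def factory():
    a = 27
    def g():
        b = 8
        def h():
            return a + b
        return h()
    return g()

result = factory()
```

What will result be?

Step 1: factory() defines a = 27. g() defines b = 8.
Step 2: h() accesses both from enclosing scopes: a = 27, b = 8.
Step 3: result = 27 + 8 = 35

The answer is 35.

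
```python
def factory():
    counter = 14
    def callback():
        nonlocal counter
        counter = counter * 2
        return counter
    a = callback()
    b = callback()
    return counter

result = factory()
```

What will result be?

Step 1: counter starts at 14.
Step 2: First callback(): counter = 14 * 2 = 28.
Step 3: Second callback(): counter = 28 * 2 = 56.
Step 4: result = 56

The answer is 56.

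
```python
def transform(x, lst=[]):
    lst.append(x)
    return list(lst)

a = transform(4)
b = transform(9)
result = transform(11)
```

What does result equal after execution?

Step 1: Default list is shared. list() creates copies for return values.
Step 2: Internal list grows: [4] -> [4, 9] -> [4, 9, 11].
Step 3: result = [4, 9, 11]

The answer is [4, 9, 11].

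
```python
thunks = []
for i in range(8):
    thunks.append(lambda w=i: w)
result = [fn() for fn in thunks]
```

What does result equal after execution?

Step 1: Default arg w=i captures i at each iteration.
Step 2: Each lambda has its own default: 0, 1, ..., 7.
Step 3: result = [0, 1, 2, 3, 4, 5, 6, 7]

The answer is [0, 1, 2, 3, 4, 5, 6, 7].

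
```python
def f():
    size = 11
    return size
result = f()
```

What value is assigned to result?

Step 1: f() defines size = 11 in its local scope.
Step 2: return size finds the local variable size = 11.
Step 3: result = 11

The answer is 11.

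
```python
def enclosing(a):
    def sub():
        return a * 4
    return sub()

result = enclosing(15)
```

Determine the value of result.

Step 1: enclosing(15) binds parameter a = 15.
Step 2: sub() accesses a = 15 from enclosing scope.
Step 3: result = 15 * 4 = 60

The answer is 60.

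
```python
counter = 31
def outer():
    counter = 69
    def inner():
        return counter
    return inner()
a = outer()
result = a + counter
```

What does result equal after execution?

Step 1: outer() has local counter = 69. inner() reads from enclosing.
Step 2: outer() returns 69. Global counter = 31 unchanged.
Step 3: result = 69 + 31 = 100

The answer is 100.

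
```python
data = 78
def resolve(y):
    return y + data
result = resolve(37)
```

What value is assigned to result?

Step 1: data = 78 is defined globally.
Step 2: resolve(37) uses parameter y = 37 and looks up data from global scope = 78.
Step 3: result = 37 + 78 = 115

The answer is 115.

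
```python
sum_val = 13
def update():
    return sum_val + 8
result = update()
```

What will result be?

Step 1: sum_val = 13 is defined globally.
Step 2: update() looks up sum_val from global scope = 13, then computes 13 + 8 = 21.
Step 3: result = 21

The answer is 21.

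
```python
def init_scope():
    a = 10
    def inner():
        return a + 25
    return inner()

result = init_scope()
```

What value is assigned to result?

Step 1: init_scope() defines a = 10.
Step 2: inner() reads a = 10 from enclosing scope, returns 10 + 25 = 35.
Step 3: result = 35

The answer is 35.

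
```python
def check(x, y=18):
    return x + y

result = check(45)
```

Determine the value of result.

Step 1: check(45) uses default y = 18.
Step 2: Returns 45 + 18 = 63.
Step 3: result = 63

The answer is 63.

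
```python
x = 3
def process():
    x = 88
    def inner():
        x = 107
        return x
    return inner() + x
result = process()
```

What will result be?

Step 1: process() has local x = 88. inner() has local x = 107.
Step 2: inner() returns its local x = 107.
Step 3: process() returns 107 + its own x (88) = 195

The answer is 195.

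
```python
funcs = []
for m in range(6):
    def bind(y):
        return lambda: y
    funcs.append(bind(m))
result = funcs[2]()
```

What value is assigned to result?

Step 1: bind(m) creates a new scope capturing y = m at call time.
Step 2: funcs[2] = bind(2), so its lambda captures y = 2.
Step 3: result = 2 (closure factory fixes late binding)

The answer is 2.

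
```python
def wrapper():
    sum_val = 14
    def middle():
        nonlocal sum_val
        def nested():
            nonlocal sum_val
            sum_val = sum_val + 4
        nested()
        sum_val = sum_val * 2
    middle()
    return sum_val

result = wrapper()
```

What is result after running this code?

Step 1: sum_val = 14.
Step 2: nested() adds 4: sum_val = 14 + 4 = 18.
Step 3: middle() doubles: sum_val = 18 * 2 = 36.
Step 4: result = 36

The answer is 36.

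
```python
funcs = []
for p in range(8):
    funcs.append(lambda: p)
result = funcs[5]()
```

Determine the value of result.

Step 1: The loop creates 8 lambdas, all referencing the same variable p.
Step 2: After the loop, p = 7 (final value).
Step 3: funcs[5]() looks up p at call time and finds 7. This is the late binding gotcha. result = 7

The answer is 7.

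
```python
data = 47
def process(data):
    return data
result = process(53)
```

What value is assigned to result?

Step 1: Global data = 47.
Step 2: process(53) takes parameter data = 53, which shadows the global.
Step 3: result = 53

The answer is 53.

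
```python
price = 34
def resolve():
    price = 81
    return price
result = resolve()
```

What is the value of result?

Step 1: Global price = 34.
Step 2: resolve() creates local price = 81, shadowing the global.
Step 3: Returns local price = 81. result = 81

The answer is 81.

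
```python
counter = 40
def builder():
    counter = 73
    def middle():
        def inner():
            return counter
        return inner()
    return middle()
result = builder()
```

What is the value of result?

Step 1: builder() defines counter = 73. middle() and inner() have no local counter.
Step 2: inner() checks local (none), enclosing middle() (none), enclosing builder() and finds counter = 73.
Step 3: result = 73

The answer is 73.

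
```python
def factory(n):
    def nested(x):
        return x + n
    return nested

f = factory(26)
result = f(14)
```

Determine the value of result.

Step 1: factory(26) creates a closure that captures n = 26.
Step 2: f(14) calls the closure with x = 14, returning 14 + 26 = 40.
Step 3: result = 40

The answer is 40.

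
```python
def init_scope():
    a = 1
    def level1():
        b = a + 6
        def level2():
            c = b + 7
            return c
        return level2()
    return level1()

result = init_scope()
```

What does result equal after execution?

Step 1: a = 1. b = a + 6 = 7.
Step 2: c = b + 7 = 7 + 7 = 14.
Step 3: result = 14

The answer is 14.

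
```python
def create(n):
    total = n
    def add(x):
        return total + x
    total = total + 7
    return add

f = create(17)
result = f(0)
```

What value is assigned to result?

Step 1: create(17) sets total = 17, then total = 17 + 7 = 24.
Step 2: Closures capture by reference, so add sees total = 24.
Step 3: f(0) returns 24 + 0 = 24

The answer is 24.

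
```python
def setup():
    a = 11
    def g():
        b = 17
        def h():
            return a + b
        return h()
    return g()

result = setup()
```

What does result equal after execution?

Step 1: setup() defines a = 11. g() defines b = 17.
Step 2: h() accesses both from enclosing scopes: a = 11, b = 17.
Step 3: result = 11 + 17 = 28

The answer is 28.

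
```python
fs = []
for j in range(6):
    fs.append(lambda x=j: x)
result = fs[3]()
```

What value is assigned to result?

Step 1: Default argument x=j captures j's value at each iteration.
Step 2: fs[3] captured x = 3 when j was 3.
Step 3: result = 3

The answer is 3.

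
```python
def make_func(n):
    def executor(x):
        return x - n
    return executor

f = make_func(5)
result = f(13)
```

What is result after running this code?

Step 1: make_func(5) creates a closure capturing n = 5.
Step 2: f(13) computes 13 - 5 = 8.
Step 3: result = 8

The answer is 8.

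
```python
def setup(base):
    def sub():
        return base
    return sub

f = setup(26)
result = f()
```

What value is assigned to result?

Step 1: setup(26) creates closure capturing base = 26.
Step 2: f() returns the captured base = 26.
Step 3: result = 26

The answer is 26.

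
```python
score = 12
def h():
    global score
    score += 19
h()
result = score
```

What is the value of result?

Step 1: score = 12 globally.
Step 2: h() modifies global score: score += 19 = 31.
Step 3: result = 31

The answer is 31.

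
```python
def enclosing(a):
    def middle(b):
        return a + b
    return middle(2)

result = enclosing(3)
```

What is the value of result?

Step 1: enclosing(3) passes a = 3.
Step 2: middle(2) has b = 2, reads a = 3 from enclosing.
Step 3: result = 3 + 2 = 5

The answer is 5.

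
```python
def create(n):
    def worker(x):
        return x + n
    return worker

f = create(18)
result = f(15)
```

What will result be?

Step 1: create(18) creates a closure that captures n = 18.
Step 2: f(15) calls the closure with x = 15, returning 15 + 18 = 33.
Step 3: result = 33

The answer is 33.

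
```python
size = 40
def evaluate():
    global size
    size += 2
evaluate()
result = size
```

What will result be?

Step 1: size = 40 globally.
Step 2: evaluate() modifies global size: size += 2 = 42.
Step 3: result = 42

The answer is 42.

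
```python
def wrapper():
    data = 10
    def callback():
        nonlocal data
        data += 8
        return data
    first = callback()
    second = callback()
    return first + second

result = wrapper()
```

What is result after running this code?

Step 1: data starts at 10.
Step 2: First call: data = 10 + 8 = 18, returns 18.
Step 3: Second call: data = 18 + 8 = 26, returns 26.
Step 4: result = 18 + 26 = 44

The answer is 44.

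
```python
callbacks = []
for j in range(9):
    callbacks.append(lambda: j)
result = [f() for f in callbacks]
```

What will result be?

Step 1: All 9 lambdas share the same variable j.
Step 2: After the loop, j = 8.
Step 3: Each call returns 8. result = [8, 8, 8, 8, 8, 8, 8, 8, 8]

The answer is [8, 8, 8, 8, 8, 8, 8, 8, 8].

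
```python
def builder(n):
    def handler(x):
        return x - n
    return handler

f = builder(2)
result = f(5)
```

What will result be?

Step 1: builder(2) creates a closure capturing n = 2.
Step 2: f(5) computes 5 - 2 = 3.
Step 3: result = 3

The answer is 3.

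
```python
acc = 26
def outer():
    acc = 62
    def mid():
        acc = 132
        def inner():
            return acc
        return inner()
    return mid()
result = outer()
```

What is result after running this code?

Step 1: Three levels of shadowing: global 26, outer 62, mid 132.
Step 2: inner() finds acc = 132 in enclosing mid() scope.
Step 3: result = 132

The answer is 132.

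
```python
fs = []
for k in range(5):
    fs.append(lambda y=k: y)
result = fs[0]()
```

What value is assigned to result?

Step 1: Default argument y=k captures k's value at each iteration.
Step 2: fs[0] captured y = 0 when k was 0.
Step 3: result = 0

The answer is 0.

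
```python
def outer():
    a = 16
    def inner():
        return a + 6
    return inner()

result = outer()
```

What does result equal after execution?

Step 1: outer() defines a = 16.
Step 2: inner() reads a = 16 from enclosing scope, returns 16 + 6 = 22.
Step 3: result = 22

The answer is 22.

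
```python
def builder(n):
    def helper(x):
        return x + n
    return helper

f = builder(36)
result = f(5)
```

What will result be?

Step 1: builder(36) creates a closure that captures n = 36.
Step 2: f(5) calls the closure with x = 5, returning 5 + 36 = 41.
Step 3: result = 41

The answer is 41.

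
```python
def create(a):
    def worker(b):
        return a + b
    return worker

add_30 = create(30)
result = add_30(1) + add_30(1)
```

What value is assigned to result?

Step 1: add_30 captures a = 30.
Step 2: add_30(1) = 30 + 1 = 31, called twice.
Step 3: result = 31 + 31 = 62

The answer is 62.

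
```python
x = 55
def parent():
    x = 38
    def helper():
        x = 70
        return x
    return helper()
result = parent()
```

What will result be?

Step 1: Three scopes define x: global (55), parent (38), helper (70).
Step 2: helper() has its own local x = 70, which shadows both enclosing and global.
Step 3: result = 70 (local wins in LEGB)

The answer is 70.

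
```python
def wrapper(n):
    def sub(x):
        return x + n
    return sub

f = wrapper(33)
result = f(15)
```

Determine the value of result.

Step 1: wrapper(33) creates a closure that captures n = 33.
Step 2: f(15) calls the closure with x = 15, returning 15 + 33 = 48.
Step 3: result = 48

The answer is 48.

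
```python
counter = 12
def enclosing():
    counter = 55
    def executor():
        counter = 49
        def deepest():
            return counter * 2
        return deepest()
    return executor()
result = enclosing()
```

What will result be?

Step 1: deepest() looks up counter through LEGB: not local, finds counter = 49 in enclosing executor().
Step 2: Returns 49 * 2 = 98.
Step 3: result = 98

The answer is 98.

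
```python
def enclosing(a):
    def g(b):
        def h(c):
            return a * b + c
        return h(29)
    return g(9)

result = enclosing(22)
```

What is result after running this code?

Step 1: a = 22, b = 9, c = 29.
Step 2: h() computes a * b + c = 22 * 9 + 29 = 227.
Step 3: result = 227

The answer is 227.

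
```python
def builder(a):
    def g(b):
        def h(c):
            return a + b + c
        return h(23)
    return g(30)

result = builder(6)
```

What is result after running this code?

Step 1: a = 6, b = 30, c = 23 across three nested scopes.
Step 2: h() accesses all three via LEGB rule.
Step 3: result = 6 + 30 + 23 = 59

The answer is 59.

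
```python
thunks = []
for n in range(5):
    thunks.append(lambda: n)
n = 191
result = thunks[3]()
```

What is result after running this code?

Step 1: Lambdas capture the variable n by reference, not by value.
Step 2: After the loop, n is reassigned to 191.
Step 3: thunks[3]() looks up the current n = 191. result = 191

The answer is 191.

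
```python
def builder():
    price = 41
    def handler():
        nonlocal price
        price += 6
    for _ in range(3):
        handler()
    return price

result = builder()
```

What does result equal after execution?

Step 1: price = 41.
Step 2: handler() is called 3 times in a loop, each adding 6 via nonlocal.
Step 3: price = 41 + 6 * 3 = 59

The answer is 59.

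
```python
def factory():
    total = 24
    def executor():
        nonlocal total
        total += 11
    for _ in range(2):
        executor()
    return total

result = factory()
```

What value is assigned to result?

Step 1: total = 24.
Step 2: executor() is called 2 times in a loop, each adding 11 via nonlocal.
Step 3: total = 24 + 11 * 2 = 46

The answer is 46.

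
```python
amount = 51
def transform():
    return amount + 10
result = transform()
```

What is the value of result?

Step 1: amount = 51 is defined globally.
Step 2: transform() looks up amount from global scope = 51, then computes 51 + 10 = 61.
Step 3: result = 61

The answer is 61.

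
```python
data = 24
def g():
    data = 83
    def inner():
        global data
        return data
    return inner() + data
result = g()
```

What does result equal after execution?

Step 1: Global data = 24. g() shadows with local data = 83.
Step 2: inner() uses global keyword, so inner() returns global data = 24.
Step 3: g() returns 24 + 83 = 107

The answer is 107.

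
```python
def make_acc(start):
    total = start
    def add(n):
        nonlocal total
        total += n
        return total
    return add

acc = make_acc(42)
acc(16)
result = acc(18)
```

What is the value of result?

Step 1: make_acc(42) creates closure with total = 42.
Step 2: First acc(16): total = 42 + 16 = 58.
Step 3: Second acc(18): total = 58 + 18 = 76. result = 76

The answer is 76.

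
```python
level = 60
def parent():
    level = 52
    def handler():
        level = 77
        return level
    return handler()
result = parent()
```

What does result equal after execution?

Step 1: Three scopes define level: global (60), parent (52), handler (77).
Step 2: handler() has its own local level = 77, which shadows both enclosing and global.
Step 3: result = 77 (local wins in LEGB)

The answer is 77.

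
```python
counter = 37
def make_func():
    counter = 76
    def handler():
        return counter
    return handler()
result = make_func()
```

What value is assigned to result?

Step 1: counter = 37 globally, but make_func() defines counter = 76 locally.
Step 2: handler() looks up counter. Not in local scope, so checks enclosing scope (make_func) and finds counter = 76.
Step 3: result = 76

The answer is 76.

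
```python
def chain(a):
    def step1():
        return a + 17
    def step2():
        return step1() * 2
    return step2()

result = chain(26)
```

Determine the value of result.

Step 1: chain(26) captures a = 26.
Step 2: step2() calls step1() which returns 26 + 17 = 43.
Step 3: step2() returns 43 * 2 = 86

The answer is 86.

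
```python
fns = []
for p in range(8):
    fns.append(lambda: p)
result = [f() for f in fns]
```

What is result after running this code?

Step 1: All 8 lambdas share the same variable p.
Step 2: After the loop, p = 7.
Step 3: Each call returns 7. result = [7, 7, 7, 7, 7, 7, 7, 7]

The answer is [7, 7, 7, 7, 7, 7, 7, 7].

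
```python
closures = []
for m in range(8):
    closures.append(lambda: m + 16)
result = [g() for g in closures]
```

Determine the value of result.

Step 1: All lambdas capture m by reference. After the loop, m = 7.
Step 2: Each call returns 7 + 16 = 23.
Step 3: result = [23, 23, 23, 23, 23, 23, 23, 23]

The answer is [23, 23, 23, 23, 23, 23, 23, 23].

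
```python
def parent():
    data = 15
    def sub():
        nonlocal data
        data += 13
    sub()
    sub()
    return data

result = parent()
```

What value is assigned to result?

Step 1: data starts at 15.
Step 2: sub() is called 2 times, each adding 13.
Step 3: data = 15 + 13 * 2 = 41

The answer is 41.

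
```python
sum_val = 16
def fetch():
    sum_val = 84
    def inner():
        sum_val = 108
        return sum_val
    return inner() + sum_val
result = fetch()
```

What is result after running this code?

Step 1: fetch() has local sum_val = 84. inner() has local sum_val = 108.
Step 2: inner() returns its local sum_val = 108.
Step 3: fetch() returns 108 + its own sum_val (84) = 192

The answer is 192.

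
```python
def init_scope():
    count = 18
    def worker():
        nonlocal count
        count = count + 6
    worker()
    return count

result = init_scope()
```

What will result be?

Step 1: init_scope() sets count = 18.
Step 2: worker() uses nonlocal to modify count in init_scope's scope: count = 18 + 6 = 24.
Step 3: init_scope() returns the modified count = 24

The answer is 24.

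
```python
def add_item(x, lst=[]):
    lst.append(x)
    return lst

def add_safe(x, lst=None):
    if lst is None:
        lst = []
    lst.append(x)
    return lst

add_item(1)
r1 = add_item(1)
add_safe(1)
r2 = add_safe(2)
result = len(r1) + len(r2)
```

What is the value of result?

Step 1: add_item shares mutable default: after 2 calls, lst = [1, 1], len = 2.
Step 2: add_safe creates fresh list each time: r2 = [2], len = 1.
Step 3: result = 2 + 1 = 3

The answer is 3.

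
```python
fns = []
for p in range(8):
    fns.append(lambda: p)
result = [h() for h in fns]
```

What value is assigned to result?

Step 1: All 8 lambdas share the same variable p.
Step 2: After the loop, p = 7.
Step 3: Each call returns 7. result = [7, 7, 7, 7, 7, 7, 7, 7]

The answer is [7, 7, 7, 7, 7, 7, 7, 7].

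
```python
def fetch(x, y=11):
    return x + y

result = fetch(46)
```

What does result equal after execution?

Step 1: fetch(46) uses default y = 11.
Step 2: Returns 46 + 11 = 57.
Step 3: result = 57

The answer is 57.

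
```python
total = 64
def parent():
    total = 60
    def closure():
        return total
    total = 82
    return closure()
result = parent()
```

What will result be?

Step 1: parent() sets total = 60, then later total = 82.
Step 2: closure() is called after total is reassigned to 82. Closures capture variables by reference, not by value.
Step 3: result = 82

The answer is 82.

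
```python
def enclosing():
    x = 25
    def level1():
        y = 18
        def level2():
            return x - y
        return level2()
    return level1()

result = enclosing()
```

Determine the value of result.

Step 1: x = 25 in enclosing. y = 18 in level1.
Step 2: level2() reads x = 25 and y = 18 from enclosing scopes.
Step 3: result = 25 - 18 = 7

The answer is 7.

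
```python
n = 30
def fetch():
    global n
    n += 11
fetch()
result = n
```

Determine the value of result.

Step 1: n = 30 globally.
Step 2: fetch() modifies global n: n += 11 = 41.
Step 3: result = 41

The answer is 41.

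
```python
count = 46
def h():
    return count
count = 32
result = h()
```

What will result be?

Step 1: count is first set to 46, then reassigned to 32.
Step 2: h() is called after the reassignment, so it looks up the current global count = 32.
Step 3: result = 32

The answer is 32.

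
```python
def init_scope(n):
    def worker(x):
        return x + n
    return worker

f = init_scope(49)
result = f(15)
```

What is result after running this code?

Step 1: init_scope(49) creates a closure that captures n = 49.
Step 2: f(15) calls the closure with x = 15, returning 15 + 49 = 64.
Step 3: result = 64

The answer is 64.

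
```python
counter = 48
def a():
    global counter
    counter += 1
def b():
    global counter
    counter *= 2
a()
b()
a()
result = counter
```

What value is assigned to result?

Step 1: counter = 48.
Step 2: a(): counter = 48 + 1 = 49.
Step 3: b(): counter = 49 * 2 = 98.
Step 4: a(): counter = 98 + 1 = 99

The answer is 99.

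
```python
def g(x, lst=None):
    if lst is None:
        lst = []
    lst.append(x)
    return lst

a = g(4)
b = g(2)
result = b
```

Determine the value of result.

Step 1: None default with guard creates a NEW list each call.
Step 2: a = [4] (fresh list). b = [2] (another fresh list).
Step 3: result = [2] (this is the fix for mutable default)

The answer is [2].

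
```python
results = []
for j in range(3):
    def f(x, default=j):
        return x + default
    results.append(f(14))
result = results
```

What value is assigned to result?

Step 1: Default argument default=j is evaluated at function definition time.
Step 2: Each iteration creates f with default = current j value.
Step 3: f(14) returns 14 + default. results = [14, 15, 16]

The answer is [14, 15, 16].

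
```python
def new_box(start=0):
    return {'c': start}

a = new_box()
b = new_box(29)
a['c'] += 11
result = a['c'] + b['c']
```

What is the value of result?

Step 1: new_box() returns a new dict each call (immutable default 0).
Step 2: a = {'c': 0}, b = {'c': 29}.
Step 3: a['c'] += 11 = 11. result = 11 + 29 = 40

The answer is 40.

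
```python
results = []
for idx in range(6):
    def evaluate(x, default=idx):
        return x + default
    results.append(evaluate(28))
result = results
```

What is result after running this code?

Step 1: Default argument default=idx is evaluated at function definition time.
Step 2: Each iteration creates evaluate with default = current idx value.
Step 3: evaluate(28) returns 28 + default. results = [28, 29, 30, 31, 32, 33]

The answer is [28, 29, 30, 31, 32, 33].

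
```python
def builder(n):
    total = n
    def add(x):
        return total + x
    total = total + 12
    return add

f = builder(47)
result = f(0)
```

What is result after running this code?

Step 1: builder(47) sets total = 47, then total = 47 + 12 = 59.
Step 2: Closures capture by reference, so add sees total = 59.
Step 3: f(0) returns 59 + 0 = 59

The answer is 59.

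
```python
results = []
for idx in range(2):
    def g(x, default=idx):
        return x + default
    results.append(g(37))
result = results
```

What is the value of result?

Step 1: Default argument default=idx is evaluated at function definition time.
Step 2: Each iteration creates g with default = current idx value.
Step 3: g(37) returns 37 + default. results = [37, 38]

The answer is [37, 38].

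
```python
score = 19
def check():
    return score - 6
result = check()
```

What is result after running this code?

Step 1: score = 19 is defined globally.
Step 2: check() looks up score from global scope = 19, then computes 19 - 6 = 13.
Step 3: result = 13

The answer is 13.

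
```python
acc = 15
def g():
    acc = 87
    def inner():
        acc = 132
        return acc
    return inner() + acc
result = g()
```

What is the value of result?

Step 1: g() has local acc = 87. inner() has local acc = 132.
Step 2: inner() returns its local acc = 132.
Step 3: g() returns 132 + its own acc (87) = 219

The answer is 219.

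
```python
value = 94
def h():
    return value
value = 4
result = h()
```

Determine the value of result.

Step 1: value is first set to 94, then reassigned to 4.
Step 2: h() is called after the reassignment, so it looks up the current global value = 4.
Step 3: result = 4

The answer is 4.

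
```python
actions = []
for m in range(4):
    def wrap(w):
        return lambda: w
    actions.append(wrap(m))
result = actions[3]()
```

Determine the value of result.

Step 1: wrap(m) creates a new scope capturing w = m at call time.
Step 2: actions[3] = wrap(3), so its lambda captures w = 3.
Step 3: result = 3 (closure factory fixes late binding)

The answer is 3.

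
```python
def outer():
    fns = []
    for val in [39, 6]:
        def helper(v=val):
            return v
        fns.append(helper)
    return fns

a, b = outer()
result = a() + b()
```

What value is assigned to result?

Step 1: Default argument v=val captures val at each iteration.
Step 2: a() returns 39 (captured at first iteration), b() returns 6 (captured at second).
Step 3: result = 39 + 6 = 45

The answer is 45.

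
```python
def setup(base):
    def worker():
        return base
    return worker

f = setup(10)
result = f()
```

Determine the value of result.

Step 1: setup(10) creates closure capturing base = 10.
Step 2: f() returns the captured base = 10.
Step 3: result = 10

The answer is 10.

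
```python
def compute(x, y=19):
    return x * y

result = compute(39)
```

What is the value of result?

Step 1: compute(39) uses default y = 19.
Step 2: Returns 39 * 19 = 741.
Step 3: result = 741

The answer is 741.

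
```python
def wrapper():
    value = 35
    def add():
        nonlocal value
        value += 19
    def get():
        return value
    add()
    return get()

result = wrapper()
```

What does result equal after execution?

Step 1: value = 35. add() modifies it via nonlocal, get() reads it.
Step 2: add() makes value = 35 + 19 = 54.
Step 3: get() returns 54. result = 54

The answer is 54.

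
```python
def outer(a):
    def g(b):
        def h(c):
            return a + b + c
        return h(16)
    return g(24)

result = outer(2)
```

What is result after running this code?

Step 1: a = 2, b = 24, c = 16 across three nested scopes.
Step 2: h() accesses all three via LEGB rule.
Step 3: result = 2 + 24 + 16 = 42

The answer is 42.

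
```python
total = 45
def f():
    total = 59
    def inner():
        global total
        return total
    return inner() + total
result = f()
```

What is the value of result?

Step 1: Global total = 45. f() shadows with local total = 59.
Step 2: inner() uses global keyword, so inner() returns global total = 45.
Step 3: f() returns 45 + 59 = 104

The answer is 104.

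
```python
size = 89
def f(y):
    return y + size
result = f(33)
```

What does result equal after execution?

Step 1: size = 89 is defined globally.
Step 2: f(33) uses parameter y = 33 and looks up size from global scope = 89.
Step 3: result = 33 + 89 = 122

The answer is 122.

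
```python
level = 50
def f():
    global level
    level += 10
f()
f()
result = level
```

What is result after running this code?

Step 1: level = 50.
Step 2: First f(): level = 50 + 10 = 60.
Step 3: Second f(): level = 60 + 10 = 70. result = 70

The answer is 70.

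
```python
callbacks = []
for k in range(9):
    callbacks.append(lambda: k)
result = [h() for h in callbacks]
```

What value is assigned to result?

Step 1: All 9 lambdas share the same variable k.
Step 2: After the loop, k = 8.
Step 3: Each call returns 8. result = [8, 8, 8, 8, 8, 8, 8, 8, 8]

The answer is [8, 8, 8, 8, 8, 8, 8, 8, 8].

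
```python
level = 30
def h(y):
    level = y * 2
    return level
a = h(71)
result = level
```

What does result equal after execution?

Step 1: Global level = 30.
Step 2: h(71) creates local level = 71 * 2 = 142.
Step 3: Global level unchanged because no global keyword. result = 30

The answer is 30.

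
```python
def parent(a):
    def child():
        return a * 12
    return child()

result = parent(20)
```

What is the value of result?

Step 1: parent(20) binds parameter a = 20.
Step 2: child() accesses a = 20 from enclosing scope.
Step 3: result = 20 * 12 = 240

The answer is 240.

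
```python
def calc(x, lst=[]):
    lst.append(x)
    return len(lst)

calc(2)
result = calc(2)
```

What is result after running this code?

Step 1: Mutable default list persists between calls.
Step 2: First call: lst = [2], len = 1. Second call: lst = [2, 2], len = 2.
Step 3: result = 2

The answer is 2.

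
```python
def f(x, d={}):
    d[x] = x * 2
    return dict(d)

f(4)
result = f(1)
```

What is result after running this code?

Step 1: Mutable default dict is shared across calls.
Step 2: First call adds 4: 8. Second call adds 1: 2.
Step 3: result = {4: 8, 1: 2}

The answer is {4: 8, 1: 2}.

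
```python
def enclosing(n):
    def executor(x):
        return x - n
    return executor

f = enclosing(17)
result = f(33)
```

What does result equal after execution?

Step 1: enclosing(17) creates a closure capturing n = 17.
Step 2: f(33) computes 33 - 17 = 16.
Step 3: result = 16

The answer is 16.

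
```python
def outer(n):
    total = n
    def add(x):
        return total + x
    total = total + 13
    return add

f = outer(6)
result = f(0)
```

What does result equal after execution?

Step 1: outer(6) sets total = 6, then total = 6 + 13 = 19.
Step 2: Closures capture by reference, so add sees total = 19.
Step 3: f(0) returns 19 + 0 = 19

The answer is 19.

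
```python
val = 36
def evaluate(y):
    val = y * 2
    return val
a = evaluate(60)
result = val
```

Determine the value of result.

Step 1: Global val = 36.
Step 2: evaluate(60) creates local val = 60 * 2 = 120.
Step 3: Global val unchanged because no global keyword. result = 36

The answer is 36.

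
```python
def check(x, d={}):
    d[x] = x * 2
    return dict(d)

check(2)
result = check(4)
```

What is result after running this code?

Step 1: Mutable default dict is shared across calls.
Step 2: First call adds 2: 4. Second call adds 4: 8.
Step 3: result = {2: 4, 4: 8}

The answer is {2: 4, 4: 8}.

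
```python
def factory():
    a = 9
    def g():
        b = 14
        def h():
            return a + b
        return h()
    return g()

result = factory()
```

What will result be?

Step 1: factory() defines a = 9. g() defines b = 14.
Step 2: h() accesses both from enclosing scopes: a = 9, b = 14.
Step 3: result = 9 + 14 = 23

The answer is 23.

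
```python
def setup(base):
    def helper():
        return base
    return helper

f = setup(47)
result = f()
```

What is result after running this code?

Step 1: setup(47) creates closure capturing base = 47.
Step 2: f() returns the captured base = 47.
Step 3: result = 47

The answer is 47.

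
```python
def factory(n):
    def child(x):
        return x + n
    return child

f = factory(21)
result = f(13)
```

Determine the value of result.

Step 1: factory(21) creates a closure that captures n = 21.
Step 2: f(13) calls the closure with x = 13, returning 13 + 21 = 34.
Step 3: result = 34

The answer is 34.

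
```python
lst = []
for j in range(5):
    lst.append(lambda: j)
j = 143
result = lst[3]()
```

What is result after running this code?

Step 1: Lambdas capture the variable j by reference, not by value.
Step 2: After the loop, j is reassigned to 143.
Step 3: lst[3]() looks up the current j = 143. result = 143

The answer is 143.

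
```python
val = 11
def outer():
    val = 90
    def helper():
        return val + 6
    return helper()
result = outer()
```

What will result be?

Step 1: outer() shadows global val with val = 90.
Step 2: helper() finds val = 90 in enclosing scope, computes 90 + 6 = 96.
Step 3: result = 96

The answer is 96.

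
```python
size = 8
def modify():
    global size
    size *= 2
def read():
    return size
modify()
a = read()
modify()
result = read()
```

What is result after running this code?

Step 1: size = 8.
Step 2: First modify(): size = 8 * 2 = 16.
Step 3: Second modify(): size = 16 * 2 = 32.
Step 4: read() returns 32

The answer is 32.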